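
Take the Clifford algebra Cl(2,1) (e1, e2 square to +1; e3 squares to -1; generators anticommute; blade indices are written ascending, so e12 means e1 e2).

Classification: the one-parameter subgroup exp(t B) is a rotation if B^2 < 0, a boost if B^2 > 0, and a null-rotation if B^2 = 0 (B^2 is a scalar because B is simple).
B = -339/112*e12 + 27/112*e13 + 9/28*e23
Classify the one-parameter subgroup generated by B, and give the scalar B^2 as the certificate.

B^2 term by term: the squares give (-339/112)^2*(e12)^2 + (27/112)^2*(e13)^2 + (9/28)^2*(e23)^2 = 114921/12544*(-1) + 729/12544*(+1) + 81/784*(+1) = -9 (each basis 2-blade squares to minus the product of its generators' squares); cross terms between blades sharing an index anticommute and cancel. So B^2 = -9.
Answer: rotation, certificate B^2 = -9. The invariant at work: B^2 = -9 is unchanged by conjugation, hence its sign classifies the subgroup whatever basis B is written in.


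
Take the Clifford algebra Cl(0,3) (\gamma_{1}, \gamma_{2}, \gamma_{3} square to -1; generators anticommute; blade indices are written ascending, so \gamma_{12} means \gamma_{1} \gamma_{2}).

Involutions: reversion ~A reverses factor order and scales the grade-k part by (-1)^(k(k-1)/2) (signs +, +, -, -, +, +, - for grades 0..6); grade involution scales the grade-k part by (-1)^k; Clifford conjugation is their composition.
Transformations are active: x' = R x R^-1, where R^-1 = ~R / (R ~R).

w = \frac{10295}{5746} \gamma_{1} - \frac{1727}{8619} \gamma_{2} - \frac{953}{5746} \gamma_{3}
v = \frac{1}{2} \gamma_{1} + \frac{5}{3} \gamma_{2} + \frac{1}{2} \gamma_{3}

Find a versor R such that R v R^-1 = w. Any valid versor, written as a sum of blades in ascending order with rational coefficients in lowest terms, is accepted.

Sketch: the shared square -\frac{59}{18} makes R = v + w = \frac{6584}{2873} \gamma_{1} + \frac{12638}{8619} \gamma_{2} + \frac{960}{2873} \gamma_{3} the natural versor; its sandwich fixes that direction, negates (v - w)/2, and sends v to w.
Answer: \frac{6584}{2873} \gamma_{1} + \frac{12638}{8619} \gamma_{2} + \frac{960}{2873} \gamma_{3}


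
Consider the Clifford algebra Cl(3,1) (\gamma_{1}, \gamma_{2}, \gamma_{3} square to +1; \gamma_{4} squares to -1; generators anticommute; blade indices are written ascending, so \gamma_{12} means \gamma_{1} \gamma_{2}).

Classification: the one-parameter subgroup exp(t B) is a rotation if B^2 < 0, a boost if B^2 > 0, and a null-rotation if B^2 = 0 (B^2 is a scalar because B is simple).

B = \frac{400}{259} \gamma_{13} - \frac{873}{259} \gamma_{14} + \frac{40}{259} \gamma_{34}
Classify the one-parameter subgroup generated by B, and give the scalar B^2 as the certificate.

B^2 term by term: the squares give (\frac{400}{259})^2*(\gamma_{13})^2 + (-\frac{873}{259})^2*(\gamma_{14})^2 + (\frac{40}{259})^2*(\gamma_{34})^2 = \frac{160000}{67081}*(-1) + \frac{762129}{67081}*(+1) + \frac{1600}{67081}*(+1) = 9 (each basis 2-blade squares to minus the product of its generators' squares); cross terms between blades sharing an index anticommute and cancel. So B^2 = 9.
Answer: boost, certificate B^2 = 9. Because 9 is invariant under every versor sandwich, the classification follows from its sign alone.


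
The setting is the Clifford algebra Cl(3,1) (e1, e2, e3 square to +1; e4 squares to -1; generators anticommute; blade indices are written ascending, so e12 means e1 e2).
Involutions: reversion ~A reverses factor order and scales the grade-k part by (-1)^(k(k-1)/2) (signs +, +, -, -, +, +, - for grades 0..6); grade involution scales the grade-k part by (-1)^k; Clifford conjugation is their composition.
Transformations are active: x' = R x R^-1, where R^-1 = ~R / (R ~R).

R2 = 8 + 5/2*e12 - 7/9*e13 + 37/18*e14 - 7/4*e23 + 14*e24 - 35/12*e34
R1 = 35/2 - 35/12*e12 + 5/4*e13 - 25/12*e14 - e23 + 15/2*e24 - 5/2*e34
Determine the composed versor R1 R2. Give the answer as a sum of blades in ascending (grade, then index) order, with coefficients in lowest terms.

Distribute over the grade parts of R1 (each basis-blade product reordered to ascending indices, repeated generators contracted through their squares):
<R1>_0 (= 35/2) R2 = 140 + 175/4*e12 - 245/18*e13 + 1295/36*e14 - 245/8*e23 + 245*e24 - 1225/24*e34
<R1>_2 (= -35/12*e12 + 5/4*e13 - 25/12*e14 - e23 + 15/2*e24 - 5/2*e34) R2 = 24737/216 - 9353/144*e12 + 2075/72*e13 - 11785/144*e14 + 323/54*e23 + 12815/216*e24 - 542/27*e34 - 563/72*e1234
Summing the partial products and collecting blades:
Answer: 54977/216 - 3053/144*e12 + 365/24*e13 - 6605/144*e14 - 5323/216*e23 + 65735/216*e24 - 15361/216*e34 - 563/72*e1234


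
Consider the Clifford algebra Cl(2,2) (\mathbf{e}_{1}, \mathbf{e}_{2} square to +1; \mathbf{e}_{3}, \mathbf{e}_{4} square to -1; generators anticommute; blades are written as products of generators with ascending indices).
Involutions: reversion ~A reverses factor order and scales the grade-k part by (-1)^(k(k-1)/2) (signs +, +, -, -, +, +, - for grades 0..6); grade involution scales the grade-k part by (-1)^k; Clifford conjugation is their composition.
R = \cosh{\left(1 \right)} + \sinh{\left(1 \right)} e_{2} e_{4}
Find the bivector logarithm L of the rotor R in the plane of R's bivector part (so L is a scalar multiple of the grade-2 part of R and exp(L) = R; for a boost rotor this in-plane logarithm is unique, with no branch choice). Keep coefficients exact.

The scalar part of R is \cosh{\left(1 \right)}, which fixes the rapidity magnitude through cosh (cosh is even, so it cannot fix the sign — the bivector part carries that); dividing the bivector part by sinh of the rapidity gives the plane, and L = rapidity * plane, where the joint sign ambiguity of (rapidity, plane) cancels in the product.
Concretely: cosh(rapidity) = \cosh{\left(1 \right)} gives rapidity = ±1, and since rapidity/sinh(rapidity) is even the sign is immaterial: L = (rapidity/sinh(rapidity)) * <R>_2 = (\frac{1}{\sinh{\left(1 \right)}}) * <R>_2.
Answer: e_{2} e_{4}


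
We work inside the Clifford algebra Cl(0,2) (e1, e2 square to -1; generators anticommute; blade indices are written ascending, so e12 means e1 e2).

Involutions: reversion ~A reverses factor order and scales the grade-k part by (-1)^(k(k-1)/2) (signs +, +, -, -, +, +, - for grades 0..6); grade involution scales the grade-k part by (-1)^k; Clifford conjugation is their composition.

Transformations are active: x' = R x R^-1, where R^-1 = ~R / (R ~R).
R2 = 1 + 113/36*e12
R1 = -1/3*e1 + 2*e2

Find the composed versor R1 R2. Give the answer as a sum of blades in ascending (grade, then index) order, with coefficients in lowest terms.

Distribute over the terms of R1 (each basis-blade product reordered to ascending indices, repeated generators contracted through their squares):
(-1/3*e1) R2 = -1/3*e1 + 113/108*e2
(2*e2) R2 = 113/18*e1 + 2*e2
Summing the partial products and collecting blades:
Answer: 107/18*e1 + 329/108*e2


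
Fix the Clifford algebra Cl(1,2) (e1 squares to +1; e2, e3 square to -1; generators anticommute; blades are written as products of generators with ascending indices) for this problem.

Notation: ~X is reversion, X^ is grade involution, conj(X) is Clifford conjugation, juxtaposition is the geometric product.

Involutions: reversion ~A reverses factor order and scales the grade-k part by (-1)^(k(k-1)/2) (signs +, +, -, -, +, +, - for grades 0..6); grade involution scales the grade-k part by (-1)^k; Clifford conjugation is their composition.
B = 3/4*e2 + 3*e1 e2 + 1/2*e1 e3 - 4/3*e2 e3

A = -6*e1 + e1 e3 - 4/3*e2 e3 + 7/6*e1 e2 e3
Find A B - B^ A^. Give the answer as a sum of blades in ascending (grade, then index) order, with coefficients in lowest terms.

first term: -23/18 + 14/9*e1 - 223/12*e2 - 1/2*e3 - 31/6*e1 e2 - 25/8*e1 e3 + 3*e2 e3 + 29/4*e1 e2 e3
second term: -23/18 - 14/9*e1 - 209/12*e2 - 15/2*e3 + 31/6*e1 e2 + 39/8*e1 e3 - 3*e2 e3 - 29/4*e1 e2 e3
Answer: 28/9*e1 - 7/6*e2 + 7*e3 - 31/3*e1 e2 - 8*e1 e3 + 6*e2 e3 + 29/2*e1 e2 e3


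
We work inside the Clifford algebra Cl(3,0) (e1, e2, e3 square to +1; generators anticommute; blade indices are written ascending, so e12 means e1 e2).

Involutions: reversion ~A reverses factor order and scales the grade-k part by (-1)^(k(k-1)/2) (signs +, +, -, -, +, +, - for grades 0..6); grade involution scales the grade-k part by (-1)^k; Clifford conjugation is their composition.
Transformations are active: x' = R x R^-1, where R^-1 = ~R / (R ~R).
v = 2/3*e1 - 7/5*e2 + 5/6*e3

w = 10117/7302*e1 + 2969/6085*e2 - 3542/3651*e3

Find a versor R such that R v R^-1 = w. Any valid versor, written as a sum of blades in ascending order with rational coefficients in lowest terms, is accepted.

Equal squares first: v^2 = w^2 = 2789/900. Then v + w = 4995/2434*e1 - 1110/1217*e2 - 333/2434*e3 is a versor taking v to w, provided it is invertible.
Answer: 4995/2434*e1 - 1110/1217*e2 - 333/2434*e3


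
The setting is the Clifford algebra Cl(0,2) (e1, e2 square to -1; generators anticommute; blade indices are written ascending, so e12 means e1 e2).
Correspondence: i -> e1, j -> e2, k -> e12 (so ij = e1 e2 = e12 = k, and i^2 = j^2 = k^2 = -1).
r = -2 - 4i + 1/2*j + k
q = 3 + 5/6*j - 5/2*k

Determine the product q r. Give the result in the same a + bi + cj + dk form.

In blades: q = 3 + 5/6*e2 - 5/2*e12, r = -2 - 4*e1 + 1/2*e2 + e12.
Distribute q over r term by term (generator squares from the signature, products reordered to ascending indices): (3)*r = -6 - 12*e1 + 3/2*e2 + 3*e12; (5/6*e2)*r = -5/12 + 5/6*e1 - 5/3*e2 + 10/3*e12; (-5/2*e12)*r = 5/2 + 5/4*e1 + 10*e2 + 5*e12.
Sum: -47/12 - 119/12*e1 + 59/6*e2 + 34/3*e12; translating back through the correspondence:
Answer: -47/12 - 119/12*i + 59/6*j + 34/3*k


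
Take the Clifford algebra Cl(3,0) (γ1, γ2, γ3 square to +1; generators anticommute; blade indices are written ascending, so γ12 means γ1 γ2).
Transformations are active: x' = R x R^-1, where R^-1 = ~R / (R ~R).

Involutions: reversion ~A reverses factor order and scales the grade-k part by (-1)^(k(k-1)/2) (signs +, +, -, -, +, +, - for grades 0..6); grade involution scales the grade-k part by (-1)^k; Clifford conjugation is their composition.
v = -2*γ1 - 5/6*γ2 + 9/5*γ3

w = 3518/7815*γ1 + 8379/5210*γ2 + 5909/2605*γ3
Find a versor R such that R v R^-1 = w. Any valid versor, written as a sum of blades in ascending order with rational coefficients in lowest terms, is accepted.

Take R = v + w = -12112/7815*γ1 + 6056/7815*γ2 + 10598/2605*γ3. Because q(v) = q(w) = 7141/900, conjugation by R sends v exactly to w.
Answer: -12112/7815*γ1 + 6056/7815*γ2 + 10598/2605*γ3


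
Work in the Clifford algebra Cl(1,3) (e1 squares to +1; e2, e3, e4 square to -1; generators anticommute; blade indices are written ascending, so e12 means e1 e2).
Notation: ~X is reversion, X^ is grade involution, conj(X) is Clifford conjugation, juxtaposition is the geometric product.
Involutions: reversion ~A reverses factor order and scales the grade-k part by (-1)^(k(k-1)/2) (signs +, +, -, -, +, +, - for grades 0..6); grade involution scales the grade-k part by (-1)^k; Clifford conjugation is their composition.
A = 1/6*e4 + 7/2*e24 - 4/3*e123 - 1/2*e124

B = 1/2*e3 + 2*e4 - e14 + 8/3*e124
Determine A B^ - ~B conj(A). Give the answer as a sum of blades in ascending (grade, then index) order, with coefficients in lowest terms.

first term: -1 + 55/6*e1 + 13/2*e2 + 41/18*e12 + 131/36*e34 + 37/12*e234 + 29/12*e1234
second term: -1 - 55/6*e1 - 13/2*e2 - 41/18*e12 - 131/36*e34 + 37/12*e234 + 29/12*e1234
Answer: 55/3*e1 + 13*e2 + 41/9*e12 + 131/18*e34


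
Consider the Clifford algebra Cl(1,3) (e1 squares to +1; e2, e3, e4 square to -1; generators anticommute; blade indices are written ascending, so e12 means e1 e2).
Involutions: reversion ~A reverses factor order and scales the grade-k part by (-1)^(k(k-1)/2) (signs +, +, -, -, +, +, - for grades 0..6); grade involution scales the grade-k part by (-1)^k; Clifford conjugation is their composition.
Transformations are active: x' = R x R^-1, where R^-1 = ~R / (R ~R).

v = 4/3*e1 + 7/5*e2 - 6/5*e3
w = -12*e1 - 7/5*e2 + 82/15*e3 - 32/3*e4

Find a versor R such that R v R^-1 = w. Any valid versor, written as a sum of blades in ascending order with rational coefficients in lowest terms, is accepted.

Why this works: both vectors square to -73/45, so q(v) = q(w) and R = v + w = -32/3*e1 + 64/15*e3 - 32/3*e4 carries v to w — its own direction survives, the complement (v - w)/2 flips.
Answer: -32/3*e1 + 64/15*e3 - 32/3*e4


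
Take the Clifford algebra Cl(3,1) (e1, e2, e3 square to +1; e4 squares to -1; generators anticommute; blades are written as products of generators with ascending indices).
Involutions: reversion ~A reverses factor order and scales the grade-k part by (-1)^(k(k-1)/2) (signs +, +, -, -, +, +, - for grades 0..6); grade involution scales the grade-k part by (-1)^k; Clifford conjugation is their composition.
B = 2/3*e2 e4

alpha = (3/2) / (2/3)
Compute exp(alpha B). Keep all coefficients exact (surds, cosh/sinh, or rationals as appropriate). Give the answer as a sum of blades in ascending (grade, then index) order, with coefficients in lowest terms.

B^2 = (2/3)^2*(e2 e4)^2 = 4/9*(+1) = 4/9 (a basis 2-blade squares to minus the product of its generators' squares).
B^2 = 4/9 — B^2 > 0, so the exponential closes hyperbolically: l = 2/3, alpha*l = 3/2, so exp(alpha B) = cosh(3/2) + (sinh(3/2)/(2/3))*B = cosh(3/2) + (3*sinh(3/2)/2)*B.
Answer: cosh(3/2) + sinh(3/2)*e2 e4


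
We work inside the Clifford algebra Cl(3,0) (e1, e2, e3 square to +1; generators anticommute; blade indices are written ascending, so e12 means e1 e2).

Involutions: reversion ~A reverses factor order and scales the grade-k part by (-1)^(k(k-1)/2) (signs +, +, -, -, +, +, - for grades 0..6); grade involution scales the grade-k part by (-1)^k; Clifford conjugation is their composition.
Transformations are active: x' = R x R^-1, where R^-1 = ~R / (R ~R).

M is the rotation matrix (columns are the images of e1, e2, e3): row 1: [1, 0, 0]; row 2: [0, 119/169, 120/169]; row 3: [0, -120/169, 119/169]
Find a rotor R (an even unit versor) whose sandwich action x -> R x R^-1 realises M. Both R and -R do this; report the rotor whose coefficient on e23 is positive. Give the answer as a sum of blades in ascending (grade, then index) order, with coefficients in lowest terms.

Method: write R = a + b12*e12 + b13*e13 + b23*e23 with a^2 + b12^2 + b13^2 + b23^2 = 1 (so R^-1 = ~R). Expanding the columns R e_j ~R gives tr M = 4a^2 - 1 and, from the antisymmetric part, M21 - M12 = -4a*b12, M13 - M31 = 4a*b13, M32 - M23 = -4a*b23.
Here tr M = 407/169, so a^2 = (1 + tr M)/4 = 144/169 and a = ±12/13. Taking a = 12/13: M21 - M12 = 0, M13 - M31 = 0, M32 - M23 = -240/169, giving b12 = 0, b13 = 0, b23 = 5/13, i.e. R = 12/13 + 5/13*e23.
Its e23 coefficient is already positive.
Answer: 12/13 + 5/13*e23. Why the constraint matters: R and -R act identically through the sandwich — M has trace 407/169 either way — so only the sign condition on e23 picks one of the two preimages.


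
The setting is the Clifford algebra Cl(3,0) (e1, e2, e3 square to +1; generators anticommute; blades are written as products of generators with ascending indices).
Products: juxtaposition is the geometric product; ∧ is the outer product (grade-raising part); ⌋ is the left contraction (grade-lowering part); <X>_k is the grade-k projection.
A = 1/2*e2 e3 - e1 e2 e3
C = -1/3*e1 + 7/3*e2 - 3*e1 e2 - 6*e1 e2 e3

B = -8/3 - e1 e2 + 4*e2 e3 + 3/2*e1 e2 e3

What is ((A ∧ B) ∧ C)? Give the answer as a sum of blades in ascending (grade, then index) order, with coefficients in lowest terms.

step 1: -4/3*e2 e3 + 8/3*e1 e2 e3
step 2: 4/9*e1 e2 e3
Answer: 4/9*e1 e2 e3


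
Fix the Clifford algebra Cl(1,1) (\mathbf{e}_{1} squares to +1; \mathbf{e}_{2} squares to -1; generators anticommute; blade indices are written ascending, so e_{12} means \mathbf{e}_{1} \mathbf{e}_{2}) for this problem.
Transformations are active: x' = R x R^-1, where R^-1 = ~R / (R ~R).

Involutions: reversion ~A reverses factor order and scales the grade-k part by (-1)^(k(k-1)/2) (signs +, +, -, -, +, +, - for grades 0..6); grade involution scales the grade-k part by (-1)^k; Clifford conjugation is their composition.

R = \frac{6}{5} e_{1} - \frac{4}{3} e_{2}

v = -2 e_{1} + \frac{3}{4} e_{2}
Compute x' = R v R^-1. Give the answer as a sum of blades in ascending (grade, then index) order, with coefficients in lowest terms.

~R = \frac{6}{5} e_{1} - \frac{4}{3} e_{2}, and R ~R = -\frac{76}{225}, so R^-1 = ~R / (-\frac{76}{225}).
R v = -\frac{7}{5} - \frac{53}{30} e_{12}
Answer: \frac{227}{19} e_{1} - \frac{897}{76} e_{2}


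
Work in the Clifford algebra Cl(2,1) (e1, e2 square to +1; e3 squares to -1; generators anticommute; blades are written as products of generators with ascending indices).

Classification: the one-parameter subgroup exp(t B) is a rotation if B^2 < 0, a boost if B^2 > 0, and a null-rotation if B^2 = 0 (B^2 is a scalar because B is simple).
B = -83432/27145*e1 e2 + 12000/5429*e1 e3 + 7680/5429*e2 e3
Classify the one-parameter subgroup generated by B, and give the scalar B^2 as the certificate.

B^2 term by term: the squares give (-83432/27145)^2*(e1 e2)^2 + (12000/5429)^2*(e1 e3)^2 + (7680/5429)^2*(e2 e3)^2 = 6960898624/736851025*(-1) + 144000000/29474041*(+1) + 58982400/29474041*(+1) = -64/25 (each basis 2-blade squares to minus the product of its generators' squares); cross terms between blades sharing an index anticommute and cancel. So B^2 = -64/25.
Answer: rotation, certificate B^2 = -64/25. The invariant at work: B^2 = -64/25 is unchanged by conjugation, hence its sign classifies the subgroup whatever basis B is written in.


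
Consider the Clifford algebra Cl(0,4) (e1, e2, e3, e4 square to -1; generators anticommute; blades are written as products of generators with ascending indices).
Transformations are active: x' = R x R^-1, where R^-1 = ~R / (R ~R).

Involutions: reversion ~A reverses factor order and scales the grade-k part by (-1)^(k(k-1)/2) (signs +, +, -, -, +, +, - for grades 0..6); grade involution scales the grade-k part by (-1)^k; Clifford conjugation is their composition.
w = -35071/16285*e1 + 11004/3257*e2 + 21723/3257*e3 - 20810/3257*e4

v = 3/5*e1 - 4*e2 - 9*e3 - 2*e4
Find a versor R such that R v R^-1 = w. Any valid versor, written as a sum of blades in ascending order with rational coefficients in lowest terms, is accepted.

Reasoning: v^2 = w^2 = -2534/25 since conjugation preserves the quadratic form; R = v + w = -5060/3257*e1 - 2024/3257*e2 - 7590/3257*e3 - 27324/3257*e4 is then valid when invertible, keeping its own part and reversing (v - w)/2.
Answer: -5060/3257*e1 - 2024/3257*e2 - 7590/3257*e3 - 27324/3257*e4


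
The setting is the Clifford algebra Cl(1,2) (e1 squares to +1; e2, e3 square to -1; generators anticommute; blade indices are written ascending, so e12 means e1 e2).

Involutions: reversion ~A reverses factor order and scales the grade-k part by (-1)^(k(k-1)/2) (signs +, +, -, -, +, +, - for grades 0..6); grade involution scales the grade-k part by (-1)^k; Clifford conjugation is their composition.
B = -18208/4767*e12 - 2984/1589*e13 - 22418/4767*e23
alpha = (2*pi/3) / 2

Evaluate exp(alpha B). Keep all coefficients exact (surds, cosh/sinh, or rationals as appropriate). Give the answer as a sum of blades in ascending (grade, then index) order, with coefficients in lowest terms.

B^2 term by term: the squares give (-18208/4767)^2*(e12)^2 + (-2984/1589)^2*(e13)^2 + (-22418/4767)^2*(e23)^2 = 331531264/22724289*(+1) + 8904256/2524921*(+1) + 502566724/22724289*(-1) = -4 (each basis 2-blade squares to minus the product of its generators' squares); cross terms between blades sharing an index anticommute and cancel. So B^2 = -4.
B^2 = -4 — the series telescopes trigonometrically here: l = 2, alpha*l = 2*pi/3, so exp(alpha B) = cos(2*pi/3) + (sin(2*pi/3)/2)*B = -1/2 + (sqrt(3)/4)*B.
Answer: -1/2 - 4552*sqrt(3)/4767*e12 - 746*sqrt(3)/1589*e13 - 11209*sqrt(3)/9534*e23


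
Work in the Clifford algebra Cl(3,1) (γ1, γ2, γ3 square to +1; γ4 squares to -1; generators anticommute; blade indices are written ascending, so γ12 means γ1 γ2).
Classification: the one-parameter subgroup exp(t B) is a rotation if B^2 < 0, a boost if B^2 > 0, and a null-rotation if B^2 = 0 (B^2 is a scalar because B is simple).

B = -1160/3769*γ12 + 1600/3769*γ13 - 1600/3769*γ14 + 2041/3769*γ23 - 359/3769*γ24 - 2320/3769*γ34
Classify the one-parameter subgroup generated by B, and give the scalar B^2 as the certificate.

B^2 term by term: the squares give (-1160/3769)^2*(γ12)^2 + (1600/3769)^2*(γ13)^2 + (-1600/3769)^2*(γ14)^2 + (2041/3769)^2*(γ23)^2 + (-359/3769)^2*(γ24)^2 + (-2320/3769)^2*(γ34)^2 = 1345600/14205361*(-1) + 2560000/14205361*(-1) + 2560000/14205361*(+1) + 4165681/14205361*(-1) + 128881/14205361*(+1) + 5382400/14205361*(+1) = 0 (each basis 2-blade squares to minus the product of its generators' squares); cross terms between blades sharing an index anticommute and cancel; the commuting (index-disjoint) pairs give grade-4 terms 2*c*c'*(blade product), which cancel blade by blade — γ1234: 5382400/14205361 + 1148800/14205361 - 6531200/14205361 = 0 — confirming B is simple. So B^2 = 0.
Answer: null-rotation, certificate B^2 = 0. B^2 = 0 is basis-independent, so its sign is the whole story.


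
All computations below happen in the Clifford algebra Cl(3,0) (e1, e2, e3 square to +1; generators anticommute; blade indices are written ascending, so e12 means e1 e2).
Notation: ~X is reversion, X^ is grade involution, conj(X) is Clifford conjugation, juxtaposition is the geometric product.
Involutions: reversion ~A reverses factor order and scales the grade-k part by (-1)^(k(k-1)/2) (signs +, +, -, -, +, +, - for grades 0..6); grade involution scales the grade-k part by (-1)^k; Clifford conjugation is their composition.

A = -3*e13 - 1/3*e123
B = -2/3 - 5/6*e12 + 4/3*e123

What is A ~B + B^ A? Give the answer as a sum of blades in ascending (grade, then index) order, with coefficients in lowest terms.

first term: -4/9 + 4*e2 + 5/18*e3 + 2*e13 - 5/2*e23 + 2/9*e123
second term: -4/9 + 4*e2 - 5/18*e3 + 2*e13 - 5/2*e23 + 2/9*e123
Answer: -8/9 + 8*e2 + 4*e13 - 5*e23 + 4/9*e123


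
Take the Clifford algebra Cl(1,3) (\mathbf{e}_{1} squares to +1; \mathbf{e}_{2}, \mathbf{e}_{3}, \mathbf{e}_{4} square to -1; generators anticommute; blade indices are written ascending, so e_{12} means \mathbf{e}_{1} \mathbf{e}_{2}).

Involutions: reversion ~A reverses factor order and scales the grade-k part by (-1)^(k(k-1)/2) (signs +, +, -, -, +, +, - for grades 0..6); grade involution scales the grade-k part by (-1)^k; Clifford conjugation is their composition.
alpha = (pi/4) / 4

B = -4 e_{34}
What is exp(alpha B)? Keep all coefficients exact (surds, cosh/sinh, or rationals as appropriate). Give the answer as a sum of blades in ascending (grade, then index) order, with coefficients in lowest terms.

B^2 = (-4)^2*(e_{34})^2 = 16*(-1) = -16 (a basis 2-blade squares to minus the product of its generators' squares).
B^2 = -16 — since the square is negative, the closed form is circular: l = 4, alpha*l = \frac{\pi}{4}, so exp(alpha B) = cos(\frac{\pi}{4}) + (sin(\frac{\pi}{4})/4)*B = \frac{\sqrt{2}}{2} + (\frac{\sqrt{2}}{8})*B.
Answer: \frac{\sqrt{2}}{2} - \frac{\sqrt{2}}{2} e_{34}


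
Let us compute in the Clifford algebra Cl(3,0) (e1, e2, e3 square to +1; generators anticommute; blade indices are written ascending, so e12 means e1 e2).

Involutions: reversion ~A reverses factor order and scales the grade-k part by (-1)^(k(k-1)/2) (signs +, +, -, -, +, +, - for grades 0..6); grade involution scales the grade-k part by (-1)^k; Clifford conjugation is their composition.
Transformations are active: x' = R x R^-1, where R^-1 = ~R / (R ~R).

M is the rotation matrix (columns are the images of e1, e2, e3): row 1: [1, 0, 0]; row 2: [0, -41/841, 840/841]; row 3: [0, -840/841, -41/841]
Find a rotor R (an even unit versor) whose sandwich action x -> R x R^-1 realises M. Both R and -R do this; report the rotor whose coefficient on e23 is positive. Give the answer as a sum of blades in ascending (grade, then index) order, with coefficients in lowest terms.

Method: write R = a + b12*e12 + b13*e13 + b23*e23 with a^2 + b12^2 + b13^2 + b23^2 = 1 (so R^-1 = ~R). Expanding the columns R e_j ~R gives tr M = 4a^2 - 1 and, from the antisymmetric part, M21 - M12 = -4a*b12, M13 - M31 = 4a*b13, M32 - M23 = -4a*b23.
Here tr M = 759/841, so a^2 = (1 + tr M)/4 = 400/841 and a = ±20/29. Taking a = 20/29: M21 - M12 = 0, M13 - M31 = 0, M32 - M23 = -1680/841, giving b12 = 0, b13 = 0, b23 = 21/29, i.e. R = 20/29 + 21/29*e23.
Its e23 coefficient is already positive.
Answer: 20/29 + 21/29*e23. Recall the cover is two-to-one: with M of trace 759/841, both preimages act alike, and the stated e23 sign chooses the sheet.


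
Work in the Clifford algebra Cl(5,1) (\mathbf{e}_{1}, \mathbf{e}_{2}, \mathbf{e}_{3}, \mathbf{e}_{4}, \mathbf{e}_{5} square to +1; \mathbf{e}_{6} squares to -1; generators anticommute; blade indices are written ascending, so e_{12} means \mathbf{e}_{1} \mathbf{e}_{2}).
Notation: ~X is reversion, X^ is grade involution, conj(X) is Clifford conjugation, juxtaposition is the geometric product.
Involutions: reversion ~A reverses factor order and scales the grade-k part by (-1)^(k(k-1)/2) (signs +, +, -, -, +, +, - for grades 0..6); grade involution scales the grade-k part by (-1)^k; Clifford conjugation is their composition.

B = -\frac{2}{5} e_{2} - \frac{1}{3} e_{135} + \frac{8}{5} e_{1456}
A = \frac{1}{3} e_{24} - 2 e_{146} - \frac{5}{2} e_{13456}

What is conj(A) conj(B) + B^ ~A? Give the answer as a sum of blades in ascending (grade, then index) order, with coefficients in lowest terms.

first term: 4 e_{3} + \frac{2}{15} e_{4} + \frac{16}{5} e_{5} - \frac{5}{6} e_{46} - \frac{4}{5} e_{1246} - \frac{8}{15} e_{1256} - \frac{2}{3} e_{3456} - \frac{1}{9} e_{12345} + e_{123456}
second term: -4 e_{3} - \frac{2}{15} e_{4} + \frac{16}{5} e_{5} - \frac{5}{6} e_{46} - \frac{4}{5} e_{1246} + \frac{8}{15} e_{1256} - \frac{2}{3} e_{3456} + \frac{1}{9} e_{12345} + e_{123456}
Answer: \frac{32}{5} e_{5} - \frac{5}{3} e_{46} - \frac{8}{5} e_{1246} - \frac{4}{3} e_{3456} + 2 e_{123456}


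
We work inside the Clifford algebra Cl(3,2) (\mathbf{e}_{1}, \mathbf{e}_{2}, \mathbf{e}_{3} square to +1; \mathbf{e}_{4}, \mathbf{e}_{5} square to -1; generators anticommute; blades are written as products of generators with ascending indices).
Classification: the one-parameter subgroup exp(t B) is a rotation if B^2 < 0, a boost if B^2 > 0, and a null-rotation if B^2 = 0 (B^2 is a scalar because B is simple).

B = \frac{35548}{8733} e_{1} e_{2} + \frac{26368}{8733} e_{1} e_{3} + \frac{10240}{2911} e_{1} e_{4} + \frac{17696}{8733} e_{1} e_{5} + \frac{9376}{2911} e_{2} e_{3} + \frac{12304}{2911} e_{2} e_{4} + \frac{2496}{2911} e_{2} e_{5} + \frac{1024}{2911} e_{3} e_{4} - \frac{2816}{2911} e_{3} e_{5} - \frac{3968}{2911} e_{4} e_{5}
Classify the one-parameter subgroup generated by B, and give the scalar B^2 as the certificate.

B^2 term by term: the squares give (\frac{35548}{8733})^2*(e_{1} e_{2})^2 + (\frac{26368}{8733})^2*(e_{1} e_{3})^2 + (\frac{10240}{2911})^2*(e_{1} e_{4})^2 + (\frac{17696}{8733})^2*(e_{1} e_{5})^2 + (\frac{9376}{2911})^2*(e_{2} e_{3})^2 + (\frac{12304}{2911})^2*(e_{2} e_{4})^2 + (\frac{2496}{2911})^2*(e_{2} e_{5})^2 + (\frac{1024}{2911})^2*(e_{3} e_{4})^2 + (-\frac{2816}{2911})^2*(e_{3} e_{5})^2 + (-\frac{3968}{2911})^2*(e_{4} e_{5})^2 = \frac{1263660304}{76265289}*(-1) + \frac{695271424}{76265289}*(-1) + \frac{104857600}{8473921}*(+1) + \frac{313148416}{76265289}*(+1) + \frac{87909376}{8473921}*(-1) + \frac{151388416}{8473921}*(+1) + \frac{6230016}{8473921}*(+1) + \frac{1048576}{8473921}*(+1) + \frac{7929856}{8473921}*(+1) + \frac{15745024}{8473921}*(-1) = -\frac{16}{9} (each basis 2-blade squares to minus the product of its generators' squares); cross terms between blades sharing an index anticommute and cancel; the commuting (index-disjoint) pairs give grade-4 terms 2*c*c'*(blade product), which cancel blade by blade — e_{1} e_{2} e_{3} e_{4}: \frac{72802304}{25421763} - \frac{648863744}{25421763} + \frac{192020480}{8473921} = 0; e_{1} e_{2} e_{3} e_{5}: -\frac{200206336}{25421763} - \frac{43876352}{8473921} + \frac{331835392}{25421763} = 0; e_{1} e_{2} e_{4} e_{5}: -\frac{282108928}{25421763} - \frac{51118080}{8473921} + \frac{435463168}{25421763} = 0; e_{1} e_{3} e_{4} e_{5}: -\frac{209256448}{25421763} + \frac{57671680}{8473921} + \frac{36241408}{25421763} = 0; e_{2} e_{3} e_{4} e_{5}: -\frac{74407936}{8473921} + \frac{69296128}{8473921} + \frac{5111808}{8473921} = 0 — confirming B is simple. So B^2 = -\frac{16}{9}.
Answer: rotation, certificate B^2 = -\frac{16}{9}. Certificate logic: -\frac{16}{9} is a conjugation-invariant scalar, so its sign fixes rotation versus boost versus null-rotation outright.


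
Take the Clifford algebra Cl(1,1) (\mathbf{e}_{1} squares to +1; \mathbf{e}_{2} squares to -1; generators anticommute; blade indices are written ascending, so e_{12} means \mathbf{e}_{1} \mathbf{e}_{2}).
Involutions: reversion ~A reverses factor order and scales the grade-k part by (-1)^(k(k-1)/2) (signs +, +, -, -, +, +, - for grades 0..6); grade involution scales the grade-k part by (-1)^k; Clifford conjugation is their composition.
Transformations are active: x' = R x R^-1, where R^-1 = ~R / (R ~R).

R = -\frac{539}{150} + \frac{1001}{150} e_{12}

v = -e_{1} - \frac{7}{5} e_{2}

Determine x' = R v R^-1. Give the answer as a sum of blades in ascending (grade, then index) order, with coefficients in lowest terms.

~R = -\frac{539}{150} - \frac{1001}{150} e_{12}, and R ~R = -\frac{11858}{375}, so R^-1 = ~R / (-\frac{11858}{375}).
R v = \frac{1617}{125} e_{1} + \frac{1463}{125} e_{2}
Answer: \frac{197}{50} e_{1} + \frac{203}{50} e_{2}


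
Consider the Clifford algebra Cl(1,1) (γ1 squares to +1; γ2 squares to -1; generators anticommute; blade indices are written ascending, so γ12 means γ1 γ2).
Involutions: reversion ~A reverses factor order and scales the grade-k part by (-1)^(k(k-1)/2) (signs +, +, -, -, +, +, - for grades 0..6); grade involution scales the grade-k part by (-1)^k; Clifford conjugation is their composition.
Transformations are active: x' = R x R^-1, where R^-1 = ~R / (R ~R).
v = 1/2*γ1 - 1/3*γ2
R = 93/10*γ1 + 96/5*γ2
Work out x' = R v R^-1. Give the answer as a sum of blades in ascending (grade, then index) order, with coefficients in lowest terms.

~R = 93/10*γ1 + 96/5*γ2, and R ~R = -5643/20, so R^-1 = ~R / (-5643/20).
R v = 221/20 - 127/10*γ12
Answer: -23107/18810*γ1 - 11009/9405*γ2


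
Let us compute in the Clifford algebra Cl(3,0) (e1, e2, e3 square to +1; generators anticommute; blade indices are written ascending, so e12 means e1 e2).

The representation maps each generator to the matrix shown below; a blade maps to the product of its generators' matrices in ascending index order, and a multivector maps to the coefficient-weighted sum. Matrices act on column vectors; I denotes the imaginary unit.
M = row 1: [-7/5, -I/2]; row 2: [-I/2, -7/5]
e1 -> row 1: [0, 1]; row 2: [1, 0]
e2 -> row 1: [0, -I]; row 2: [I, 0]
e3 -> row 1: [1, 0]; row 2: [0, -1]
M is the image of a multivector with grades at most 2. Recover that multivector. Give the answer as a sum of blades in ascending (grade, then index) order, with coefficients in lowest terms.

Method: 1, rho(e1), rho(e2), rho(e3) form a trace-orthogonal basis of the 2x2 complex matrices (tr(X Y) = 2 if X = Y, else 0), so M = m0*1 + m1*rho(e1) + m2*rho(e2) + m3*rho(e3) with m0 = tr(M)/2 = -7/5, m1 = tr(M rho(e1))/2 = -I/2, m2 = tr(M rho(e2))/2 = 0, m3 = tr(M rho(e3))/2 = 0.
Multiplying table entries, the bivector images are rho(e12) = I*rho(e3), rho(e13) = -I*rho(e2), rho(e23) = I*rho(e1); with real blade coefficients the real parts of m0..m3 are the coefficients of 1, e1, e2, e3 and the imaginary parts give the bivectors (e23: Im m1, e13: -Im m2, e12: Im m3).
Answer: -7/5 - 1/2*e23


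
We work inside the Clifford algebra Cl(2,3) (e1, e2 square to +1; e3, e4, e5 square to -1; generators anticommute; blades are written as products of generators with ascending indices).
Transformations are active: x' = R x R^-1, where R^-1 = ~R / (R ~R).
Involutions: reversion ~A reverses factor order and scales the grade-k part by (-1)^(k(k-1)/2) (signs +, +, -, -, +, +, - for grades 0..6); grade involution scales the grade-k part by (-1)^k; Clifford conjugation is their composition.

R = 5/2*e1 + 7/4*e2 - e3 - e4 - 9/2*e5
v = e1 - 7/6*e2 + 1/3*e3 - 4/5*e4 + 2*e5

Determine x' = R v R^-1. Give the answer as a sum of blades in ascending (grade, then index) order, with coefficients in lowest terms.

~R = 5/2*e1 + 7/4*e2 - e3 - e4 - 9/2*e5, and R ~R = -207/16, so R^-1 = ~R / (-207/16).
R v = 1079/120 - 14/3*e1 e2 + 11/6*e1 e3 - e1 e4 + 19/2*e1 e5 - 7/12*e2 e3 - 77/30*e2 e4 - 7/4*e2 e5 + 17/15*e3 e4 - 1/2*e3 e5 - 28/5*e4 e5
Answer: -2779/621*e1 - 7861/6210*e2 + 3281/3105*e3 + 1360/621*e4 + 1468/345*e5


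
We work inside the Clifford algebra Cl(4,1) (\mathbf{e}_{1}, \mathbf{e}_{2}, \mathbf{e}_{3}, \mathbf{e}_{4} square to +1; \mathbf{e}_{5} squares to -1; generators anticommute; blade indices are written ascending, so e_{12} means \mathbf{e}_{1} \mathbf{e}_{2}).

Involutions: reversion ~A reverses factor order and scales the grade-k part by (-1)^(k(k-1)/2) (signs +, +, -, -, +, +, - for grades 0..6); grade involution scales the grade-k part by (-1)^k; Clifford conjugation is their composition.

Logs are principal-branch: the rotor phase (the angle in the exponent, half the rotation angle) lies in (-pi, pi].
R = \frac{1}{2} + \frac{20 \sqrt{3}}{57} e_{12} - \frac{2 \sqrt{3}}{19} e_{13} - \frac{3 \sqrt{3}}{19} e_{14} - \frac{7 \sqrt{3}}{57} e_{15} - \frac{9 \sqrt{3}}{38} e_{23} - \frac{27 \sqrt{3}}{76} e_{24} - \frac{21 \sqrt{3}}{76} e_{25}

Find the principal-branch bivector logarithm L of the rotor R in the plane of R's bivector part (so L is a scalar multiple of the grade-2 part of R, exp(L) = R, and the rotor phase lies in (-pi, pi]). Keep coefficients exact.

The scalar part of R is \frac{1}{2}, which fixes the principal-branch rotor phase; the unit plane is then the bivector part divided by the sine of that phase, and L is that plane scaled by the phase.
Concretely: cos(phase) = \frac{1}{2} gives phase = ±\frac{\pi}{3}, and since phase/sin(phase) is even the sign is immaterial: L = (phase/sin(phase)) * <R>_2 = (\frac{2 \sqrt{3} \pi}{9}) * <R>_2.
Answer: \frac{40 \pi}{171} e_{12} - \frac{4 \pi}{57} e_{13} - \frac{2 \pi}{19} e_{14} - \frac{14 \pi}{171} e_{15} - \frac{3 \pi}{19} e_{23} - \frac{9 \pi}{38} e_{24} - \frac{7 \pi}{38} e_{25}


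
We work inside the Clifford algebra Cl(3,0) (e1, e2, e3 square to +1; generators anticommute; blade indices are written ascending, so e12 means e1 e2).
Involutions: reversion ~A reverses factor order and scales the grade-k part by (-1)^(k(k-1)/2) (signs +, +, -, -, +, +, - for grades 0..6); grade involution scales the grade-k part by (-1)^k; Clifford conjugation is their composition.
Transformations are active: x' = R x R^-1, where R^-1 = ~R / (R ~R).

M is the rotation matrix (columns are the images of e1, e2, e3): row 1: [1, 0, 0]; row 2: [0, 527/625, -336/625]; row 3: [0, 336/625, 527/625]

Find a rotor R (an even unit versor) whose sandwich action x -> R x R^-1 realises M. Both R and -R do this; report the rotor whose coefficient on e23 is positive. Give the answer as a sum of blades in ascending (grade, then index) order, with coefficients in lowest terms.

Method: write R = a + b12*e12 + b13*e13 + b23*e23 with a^2 + b12^2 + b13^2 + b23^2 = 1 (so R^-1 = ~R). Expanding the columns R e_j ~R gives tr M = 4a^2 - 1 and, from the antisymmetric part, M21 - M12 = -4a*b12, M13 - M31 = 4a*b13, M32 - M23 = -4a*b23.
Here tr M = 1679/625, so a^2 = (1 + tr M)/4 = 576/625 and a = ±24/25. Taking a = 24/25: M21 - M12 = 0, M13 - M31 = 0, M32 - M23 = 672/625, giving b12 = 0, b13 = 0, b23 = -7/25, i.e. R = 24/25 - 7/25*e23.
Its e23 coefficient is negative, so report the other preimage -R.
Answer: -24/25 + 7/25*e23. Uniqueness: Spin(3) -> SO(3) maps R and -R to the same rotation of trace 1679/625; fixing the sign of the e23 coefficient removes the ambiguity.


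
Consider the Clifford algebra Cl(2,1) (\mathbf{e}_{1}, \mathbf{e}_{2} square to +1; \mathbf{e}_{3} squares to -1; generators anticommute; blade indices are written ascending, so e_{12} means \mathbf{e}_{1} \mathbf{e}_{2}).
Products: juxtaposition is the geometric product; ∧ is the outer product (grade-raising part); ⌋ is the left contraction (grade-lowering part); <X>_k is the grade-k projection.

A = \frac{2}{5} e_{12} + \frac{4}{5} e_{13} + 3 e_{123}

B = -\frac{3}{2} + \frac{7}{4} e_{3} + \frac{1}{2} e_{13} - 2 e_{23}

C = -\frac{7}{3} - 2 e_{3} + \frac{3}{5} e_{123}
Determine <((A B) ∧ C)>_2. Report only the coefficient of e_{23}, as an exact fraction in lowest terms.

step 1: \frac{2}{5} - \frac{37}{5} e_{1} - \frac{3}{2} e_{2} - \frac{149}{20} e_{12} - 2 e_{13} - \frac{1}{5} e_{23} - \frac{19}{5} e_{123}
step 2: -\frac{14}{15} + \frac{259}{15} e_{1} + \frac{7}{2} e_{2} - \frac{4}{5} e_{3} + \frac{1043}{60} e_{12} + \frac{292}{15} e_{13} + \frac{52}{15} e_{23} + \frac{3601}{150} e_{123}
step 3: \frac{1043}{60} e_{12} + \frac{292}{15} e_{13} + \frac{52}{15} e_{23}
Answer: \frac{52}{15}


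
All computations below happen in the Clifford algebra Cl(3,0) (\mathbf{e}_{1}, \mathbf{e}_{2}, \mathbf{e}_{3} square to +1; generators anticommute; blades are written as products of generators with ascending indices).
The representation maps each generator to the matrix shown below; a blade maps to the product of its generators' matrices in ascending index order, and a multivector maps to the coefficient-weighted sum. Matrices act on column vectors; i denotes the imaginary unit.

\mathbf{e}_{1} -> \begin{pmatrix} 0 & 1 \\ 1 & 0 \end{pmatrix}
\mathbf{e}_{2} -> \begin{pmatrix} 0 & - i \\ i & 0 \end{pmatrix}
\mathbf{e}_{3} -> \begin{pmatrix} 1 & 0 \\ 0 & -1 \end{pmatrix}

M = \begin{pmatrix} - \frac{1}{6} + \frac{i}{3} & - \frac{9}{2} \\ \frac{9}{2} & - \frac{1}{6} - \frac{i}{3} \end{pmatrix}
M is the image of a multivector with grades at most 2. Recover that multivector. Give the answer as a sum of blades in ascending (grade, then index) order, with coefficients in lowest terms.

Method: 1, rho(e_{1}), rho(e_{2}), rho(e_{3}) form a trace-orthogonal basis of the 2x2 complex matrices (tr(X Y) = 2 if X = Y, else 0), so M = m0*1 + m1*rho(e_{1}) + m2*rho(e_{2}) + m3*rho(e_{3}) with m0 = tr(M)/2 = - \frac{1}{6}, m1 = tr(M rho(e_{1}))/2 = 0, m2 = tr(M rho(e_{2}))/2 = - \frac{9 i}{2}, m3 = tr(M rho(e_{3}))/2 = \frac{i}{3}.
Multiplying table entries, the bivector images are rho(e_{1} e_{2}) = i*rho(e_{3}), rho(e_{1} e_{3}) = -i*rho(e_{2}), rho(e_{2} e_{3}) = i*rho(e_{1}); with real blade coefficients the real parts of m0..m3 are the coefficients of 1, e_{1}, e_{2}, e_{3} and the imaginary parts give the bivectors (e_{2} e_{3}: Im m1, e_{1} e_{3}: -Im m2, e_{1} e_{2}: Im m3).
Answer: -\frac{1}{6} + \frac{1}{3} e_{1} e_{2} + \frac{9}{2} e_{1} e_{3}


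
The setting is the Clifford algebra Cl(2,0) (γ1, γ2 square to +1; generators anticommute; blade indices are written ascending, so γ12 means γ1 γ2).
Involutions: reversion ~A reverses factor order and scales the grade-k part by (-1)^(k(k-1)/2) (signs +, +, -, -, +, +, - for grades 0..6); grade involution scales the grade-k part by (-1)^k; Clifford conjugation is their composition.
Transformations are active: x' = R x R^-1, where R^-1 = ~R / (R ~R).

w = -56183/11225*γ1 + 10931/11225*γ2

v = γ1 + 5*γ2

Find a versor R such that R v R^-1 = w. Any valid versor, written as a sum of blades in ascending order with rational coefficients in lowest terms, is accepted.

A norm check does it: q(v) = q(w) = 26, hence R = v + w = -44958/11225*γ1 + 67056/11225*γ2 realises the map — parallel part kept, (v - w)/2 negated, v carried to w.
Answer: -44958/11225*γ1 + 67056/11225*γ2


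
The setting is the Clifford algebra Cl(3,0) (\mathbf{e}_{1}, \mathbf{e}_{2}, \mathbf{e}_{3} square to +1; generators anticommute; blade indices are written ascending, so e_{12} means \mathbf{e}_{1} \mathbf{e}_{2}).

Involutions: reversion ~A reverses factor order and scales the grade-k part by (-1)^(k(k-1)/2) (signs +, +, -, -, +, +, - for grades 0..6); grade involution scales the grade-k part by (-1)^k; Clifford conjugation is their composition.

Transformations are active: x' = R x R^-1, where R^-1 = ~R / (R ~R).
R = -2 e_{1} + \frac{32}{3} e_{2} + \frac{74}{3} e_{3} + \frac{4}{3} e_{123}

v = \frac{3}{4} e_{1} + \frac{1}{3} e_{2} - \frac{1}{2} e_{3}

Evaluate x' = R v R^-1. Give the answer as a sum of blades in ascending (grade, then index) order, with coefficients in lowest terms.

~R = -2 e_{1} + \frac{32}{3} e_{2} + \frac{74}{3} e_{3} - \frac{4}{3} e_{123}, and R ~R = 728, so R^-1 = ~R / (728).
R v = -\frac{185}{18} - \frac{28}{3} e_{12} - \frac{323}{18} e_{13} - \frac{113}{9} e_{23}
Answer: -\frac{1817}{2457} e_{1} - \frac{215}{378} e_{2} - \frac{2267}{9828} e_{3}
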